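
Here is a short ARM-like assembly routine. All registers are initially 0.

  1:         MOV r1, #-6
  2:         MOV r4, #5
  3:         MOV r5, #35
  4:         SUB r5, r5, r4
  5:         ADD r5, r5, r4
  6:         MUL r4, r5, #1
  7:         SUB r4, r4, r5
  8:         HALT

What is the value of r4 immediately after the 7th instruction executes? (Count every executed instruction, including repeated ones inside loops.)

0

after MOV r1, #-6: r1=-6
after MOV r4, #5: r4=5
after MOV r5, #35: r5=35
after SUB r5, r5, r4: r5=35-5=30
after ADD r5, r5, r4: r5=30+5=35
after MUL r4, r5, #1: r4=35*1=35
after SUB r4, r4, r5: r4=35-35=0
After step 7: r4 = 0.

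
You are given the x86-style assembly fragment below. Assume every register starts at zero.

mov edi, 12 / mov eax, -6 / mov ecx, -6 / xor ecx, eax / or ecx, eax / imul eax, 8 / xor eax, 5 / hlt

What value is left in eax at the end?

after mov edi, 12: edi=12
after mov eax, -6: eax=-6
after mov ecx, -6: ecx=-6
after xor ecx, eax: ecx=(-6)^(-6)=0
after or ecx, eax: ecx=0|(-6)=-6
after imul eax, 8: eax=(-6)*8=-48
after xor eax, 5: eax=(-48)^5=-43
halt.

-43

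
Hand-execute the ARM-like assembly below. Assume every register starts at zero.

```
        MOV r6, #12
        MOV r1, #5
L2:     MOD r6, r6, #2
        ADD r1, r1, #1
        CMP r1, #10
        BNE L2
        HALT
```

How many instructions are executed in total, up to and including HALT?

23

r6=12
r1=5
r6=12%2=0
r1=5+1=6
CMP r1, #10  (cmp 6,10)
BNE L2: taken
r6=0%2=0
r1=6+1=7
CMP r1, #10  (cmp 7,10)
BNE L2: taken
r6=0%2=0
r1=7+1=8
CMP r1, #10  (cmp 8,10)
BNE L2: taken
r6=0%2=0
r1=8+1=9
CMP r1, #10  (cmp 9,10)
BNE L2: taken
r6=0%2=0
r1=9+1=10
CMP r1, #10  (cmp 10,10)
BNE L2: not taken
halt.
Total executed instructions: 23.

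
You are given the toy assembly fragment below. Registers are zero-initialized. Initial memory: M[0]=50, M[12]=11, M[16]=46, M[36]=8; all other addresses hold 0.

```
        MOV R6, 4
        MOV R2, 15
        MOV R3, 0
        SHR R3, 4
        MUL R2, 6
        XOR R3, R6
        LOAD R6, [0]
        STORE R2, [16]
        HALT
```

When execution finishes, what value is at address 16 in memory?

after MOV R6, 4: R6=4
after MOV R2, 15: R2=15
after MOV R3, 0: R3=0
after SHR R3, 4: R3=0>>4=0
after MUL R2, 6: R2=15*6=90
after XOR R3, R6: R3=0^4=4
after LOAD R6, [0]: R6=M[0]=50
STORE R2, [16] → M[16]=90
halt.

90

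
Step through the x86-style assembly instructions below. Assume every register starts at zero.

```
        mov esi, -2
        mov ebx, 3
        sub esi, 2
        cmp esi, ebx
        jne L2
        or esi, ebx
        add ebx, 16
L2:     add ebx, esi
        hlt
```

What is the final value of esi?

-4

esi=-2
ebx=3
esi=(-2)-2=-4
cmp esi, ebx  (cmp -4,3)
jne L2: taken
ebx=3+(-4)=-1
halt.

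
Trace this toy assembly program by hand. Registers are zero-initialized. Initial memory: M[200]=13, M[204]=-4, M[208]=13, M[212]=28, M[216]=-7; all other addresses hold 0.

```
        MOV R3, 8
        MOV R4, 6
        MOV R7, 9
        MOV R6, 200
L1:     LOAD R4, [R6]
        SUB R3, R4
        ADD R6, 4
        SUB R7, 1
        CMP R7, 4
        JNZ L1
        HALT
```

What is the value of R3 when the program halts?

-35

after MOV R3, 8: R3=8
after MOV R4, 6: R4=6
after MOV R7, 9: R7=9
after MOV R6, 200: R6=200
after LOAD R4, [R6]: R4=M[200]=13
after SUB R3, R4: R3=8-13=-5
after ADD R6, 4: R6=200+4=204
after SUB R7, 1: R7=9-1=8
CMP R7, 4  (cmp 8,4)
JNZ L1: taken
after LOAD R4, [R6]: R4=M[204]=-4
after SUB R3, R4: R3=(-5)-(-4)=-1
after ADD R6, 4: R6=204+4=208
after SUB R7, 1: R7=8-1=7
CMP R7, 4  (cmp 7,4)
JNZ L1: taken
after LOAD R4, [R6]: R4=M[208]=13
after SUB R3, R4: R3=(-1)-13=-14
after ADD R6, 4: R6=208+4=212
after SUB R7, 1: R7=7-1=6
CMP R7, 4  (cmp 6,4)
JNZ L1: taken
after LOAD R4, [R6]: R4=M[212]=28
after SUB R3, R4: R3=(-14)-28=-42
after ADD R6, 4: R6=212+4=216
after SUB R7, 1: R7=6-1=5
CMP R7, 4  (cmp 5,4)
JNZ L1: taken
after LOAD R4, [R6]: R4=M[216]=-7
after SUB R3, R4: R3=(-42)-(-7)=-35
after ADD R6, 4: R6=216+4=220
after SUB R7, 1: R7=5-1=4
CMP R7, 4  (cmp 4,4)
JNZ L1: not taken
halt.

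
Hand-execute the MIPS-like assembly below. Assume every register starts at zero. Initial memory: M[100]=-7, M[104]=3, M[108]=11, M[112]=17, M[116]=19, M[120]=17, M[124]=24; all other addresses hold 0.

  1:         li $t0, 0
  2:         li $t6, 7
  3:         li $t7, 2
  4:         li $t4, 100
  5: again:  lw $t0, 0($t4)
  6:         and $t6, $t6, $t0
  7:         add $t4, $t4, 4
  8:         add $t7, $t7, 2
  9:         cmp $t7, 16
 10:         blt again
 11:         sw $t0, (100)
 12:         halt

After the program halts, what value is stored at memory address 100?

$t0=0
$t6=7
$t7=2
$t4=100
$t0=M[100]=-7
$t6=7&(-7)=1
$t4=100+4=104
$t7=2+2=4
cmp $t7, 16  (cmp 4,16)
blt again: taken
$t0=M[104]=3
$t6=1&3=1
$t4=104+4=108
$t7=4+2=6
cmp $t7, 16  (cmp 6,16)
blt again: taken
$t0=M[108]=11
$t6=1&11=1
$t4=108+4=112
$t7=6+2=8
cmp $t7, 16  (cmp 8,16)
blt again: taken
$t0=M[112]=17
$t6=1&17=1
$t4=112+4=116
$t7=8+2=10
cmp $t7, 16  (cmp 10,16)
blt again: taken
$t0=M[116]=19
$t6=1&19=1
$t4=116+4=120
$t7=10+2=12
cmp $t7, 16  (cmp 12,16)
blt again: taken
$t0=M[120]=17
$t6=1&17=1
$t4=120+4=124
$t7=12+2=14
cmp $t7, 16  (cmp 14,16)
blt again: taken
$t0=M[124]=24
$t6=1&24=0
$t4=124+4=128
$t7=14+2=16
cmp $t7, 16  (cmp 16,16)
blt again: not taken
sw $t0, (100) → M[100]=24
halt.

24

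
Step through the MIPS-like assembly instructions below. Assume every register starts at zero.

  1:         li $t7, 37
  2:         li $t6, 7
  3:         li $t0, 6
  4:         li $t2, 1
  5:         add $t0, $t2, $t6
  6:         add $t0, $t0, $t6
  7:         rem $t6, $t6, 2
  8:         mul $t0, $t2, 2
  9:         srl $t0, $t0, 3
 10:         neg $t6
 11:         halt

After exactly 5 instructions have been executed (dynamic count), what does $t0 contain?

after li $t7, 37: $t7=37
after li $t6, 7: $t6=7
after li $t0, 6: $t0=6
after li $t2, 1: $t2=1
after add $t0, $t2, $t6: $t0=1+7=8
After step 5: $t0 = 8.

8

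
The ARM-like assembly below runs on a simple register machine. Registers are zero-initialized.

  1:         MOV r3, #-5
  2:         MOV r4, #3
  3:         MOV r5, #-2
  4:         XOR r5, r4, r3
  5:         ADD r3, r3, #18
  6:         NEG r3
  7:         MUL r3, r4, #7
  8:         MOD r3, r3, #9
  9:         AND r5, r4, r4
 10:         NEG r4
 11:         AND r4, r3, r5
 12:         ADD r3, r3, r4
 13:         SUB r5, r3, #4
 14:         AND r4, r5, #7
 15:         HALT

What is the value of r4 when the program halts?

2

MOV r3, #-5 → r3=-5
MOV r4, #3 → r4=3
MOV r5, #-2 → r5=-2
XOR r5, r4, r3 → r5=3^(-5)=-8
ADD r3, r3, #18 → r3=(-5)+18=13
NEG r3 → r3=-(13)=-13
MUL r3, r4, #7 → r3=3*7=21
MOD r3, r3, #9 → r3=21%9=3
AND r5, r4, r4 → r5=3&3=3
NEG r4 → r4=-(3)=-3
AND r4, r3, r5 → r4=3&3=3
ADD r3, r3, r4 → r3=3+3=6
SUB r5, r3, #4 → r5=6-4=2
AND r4, r5, #7 → r4=2&7=2
halt.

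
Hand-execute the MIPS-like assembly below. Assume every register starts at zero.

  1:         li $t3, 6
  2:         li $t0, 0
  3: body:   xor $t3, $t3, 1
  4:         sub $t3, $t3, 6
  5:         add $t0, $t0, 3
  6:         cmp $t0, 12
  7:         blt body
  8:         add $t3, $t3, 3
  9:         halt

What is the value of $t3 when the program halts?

-15

$t3=6
$t0=0
$t3=6^1=7
$t3=7-6=1
$t0=0+3=3
cmp $t0, 12  (cmp 3,12)
blt body: taken
$t3=1^1=0
$t3=0-6=-6
$t0=3+3=6
cmp $t0, 12  (cmp 6,12)
blt body: taken
$t3=(-6)^1=-5
$t3=(-5)-6=-11
$t0=6+3=9
cmp $t0, 12  (cmp 9,12)
blt body: taken
$t3=(-11)^1=-12
$t3=(-12)-6=-18
$t0=9+3=12
cmp $t0, 12  (cmp 12,12)
blt body: not taken
$t3=(-18)+3=-15
halt.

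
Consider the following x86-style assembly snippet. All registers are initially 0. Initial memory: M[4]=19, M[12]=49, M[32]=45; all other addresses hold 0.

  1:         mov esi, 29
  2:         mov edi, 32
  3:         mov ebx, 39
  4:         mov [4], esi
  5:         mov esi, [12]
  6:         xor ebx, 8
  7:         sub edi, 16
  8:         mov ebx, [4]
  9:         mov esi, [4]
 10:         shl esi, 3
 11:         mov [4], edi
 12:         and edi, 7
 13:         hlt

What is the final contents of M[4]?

after mov esi, 29: esi=29
after mov edi, 32: edi=32
after mov ebx, 39: ebx=39
mov [4], esi → M[4]=29
after mov esi, [12]: esi=M[12]=49
after xor ebx, 8: ebx=39^8=47
after sub edi, 16: edi=32-16=16
after mov ebx, [4]: ebx=M[4]=29
after mov esi, [4]: esi=M[4]=29
after shl esi, 3: esi=29<<3=232
mov [4], edi → M[4]=16
after and edi, 7: edi=16&7=0
halt.

16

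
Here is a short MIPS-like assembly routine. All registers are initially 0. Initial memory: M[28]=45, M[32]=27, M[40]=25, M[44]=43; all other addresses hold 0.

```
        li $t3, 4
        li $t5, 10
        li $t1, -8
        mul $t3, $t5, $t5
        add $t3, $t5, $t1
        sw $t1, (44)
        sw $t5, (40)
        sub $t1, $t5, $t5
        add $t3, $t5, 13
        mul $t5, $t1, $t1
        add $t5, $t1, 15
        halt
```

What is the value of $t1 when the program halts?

0

after li $t3, 4: $t3=4
after li $t5, 10: $t5=10
after li $t1, -8: $t1=-8
after mul $t3, $t5, $t5: $t3=10*10=100
after add $t3, $t5, $t1: $t3=10+(-8)=2
sw $t1, (44) → M[44]=-8
sw $t5, (40) → M[40]=10
after sub $t1, $t5, $t5: $t1=10-10=0
after add $t3, $t5, 13: $t3=10+13=23
after mul $t5, $t1, $t1: $t5=0*0=0
after add $t5, $t1, 15: $t5=0+15=15
halt.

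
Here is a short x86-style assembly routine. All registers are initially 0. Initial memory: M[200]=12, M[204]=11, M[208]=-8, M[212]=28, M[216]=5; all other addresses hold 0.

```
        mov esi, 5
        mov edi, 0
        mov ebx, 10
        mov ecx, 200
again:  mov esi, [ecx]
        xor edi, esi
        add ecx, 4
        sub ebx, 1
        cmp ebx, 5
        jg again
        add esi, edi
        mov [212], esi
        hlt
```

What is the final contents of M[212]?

-21

mov esi, 5 → esi=5
mov edi, 0 → edi=0
mov ebx, 10 → ebx=10
mov ecx, 200 → ecx=200
mov esi, [ecx] → esi=M[200]=12
xor edi, esi → edi=0^12=12
add ecx, 4 → ecx=200+4=204
sub ebx, 1 → ebx=10-1=9
cmp ebx, 5  (cmp 9,5)
jg again: taken
mov esi, [ecx] → esi=M[204]=11
xor edi, esi → edi=12^11=7
add ecx, 4 → ecx=204+4=208
sub ebx, 1 → ebx=9-1=8
cmp ebx, 5  (cmp 8,5)
jg again: taken
mov esi, [ecx] → esi=M[208]=-8
xor edi, esi → edi=7^(-8)=-1
add ecx, 4 → ecx=208+4=212
sub ebx, 1 → ebx=8-1=7
cmp ebx, 5  (cmp 7,5)
jg again: taken
mov esi, [ecx] → esi=M[212]=28
xor edi, esi → edi=(-1)^28=-29
add ecx, 4 → ecx=212+4=216
sub ebx, 1 → ebx=7-1=6
cmp ebx, 5  (cmp 6,5)
jg again: taken
mov esi, [ecx] → esi=M[216]=5
xor edi, esi → edi=(-29)^5=-26
add ecx, 4 → ecx=216+4=220
sub ebx, 1 → ebx=6-1=5
cmp ebx, 5  (cmp 5,5)
jg again: not taken
add esi, edi → esi=5+(-26)=-21
mov [212], esi → M[212]=-21
halt.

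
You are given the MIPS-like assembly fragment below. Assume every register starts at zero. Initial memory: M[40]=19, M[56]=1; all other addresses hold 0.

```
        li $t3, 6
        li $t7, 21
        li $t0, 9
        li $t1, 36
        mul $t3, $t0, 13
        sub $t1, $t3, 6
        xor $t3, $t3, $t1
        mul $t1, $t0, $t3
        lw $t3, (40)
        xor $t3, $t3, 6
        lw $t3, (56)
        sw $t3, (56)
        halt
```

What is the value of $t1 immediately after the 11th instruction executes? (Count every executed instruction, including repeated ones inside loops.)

234

$t3=6
$t7=21
$t0=9
$t1=36
$t3=9*13=117
$t1=117-6=111
$t3=117^111=26
$t1=9*26=234
$t3=M[40]=19
$t3=19^6=21
$t3=M[56]=1
After step 11: $t1 = 234.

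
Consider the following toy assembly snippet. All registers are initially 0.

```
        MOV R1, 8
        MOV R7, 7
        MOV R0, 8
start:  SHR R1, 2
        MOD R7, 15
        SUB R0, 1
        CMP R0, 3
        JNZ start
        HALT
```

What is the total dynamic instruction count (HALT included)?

after MOV R1, 8: R1=8
after MOV R7, 7: R7=7
after MOV R0, 8: R0=8
after SHR R1, 2: R1=8>>2=2
after MOD R7, 15: R7=7%15=7
after SUB R0, 1: R0=8-1=7
CMP R0, 3  (cmp 7,3)
JNZ start: taken
after SHR R1, 2: R1=2>>2=0
after MOD R7, 15: R7=7%15=7
after SUB R0, 1: R0=7-1=6
CMP R0, 3  (cmp 6,3)
JNZ start: taken
after SHR R1, 2: R1=0>>2=0
after MOD R7, 15: R7=7%15=7
after SUB R0, 1: R0=6-1=5
CMP R0, 3  (cmp 5,3)
JNZ start: taken
after SHR R1, 2: R1=0>>2=0
after MOD R7, 15: R7=7%15=7
after SUB R0, 1: R0=5-1=4
CMP R0, 3  (cmp 4,3)
JNZ start: taken
after SHR R1, 2: R1=0>>2=0
after MOD R7, 15: R7=7%15=7
after SUB R0, 1: R0=4-1=3
CMP R0, 3  (cmp 3,3)
JNZ start: not taken
halt.
Total executed instructions: 29.

29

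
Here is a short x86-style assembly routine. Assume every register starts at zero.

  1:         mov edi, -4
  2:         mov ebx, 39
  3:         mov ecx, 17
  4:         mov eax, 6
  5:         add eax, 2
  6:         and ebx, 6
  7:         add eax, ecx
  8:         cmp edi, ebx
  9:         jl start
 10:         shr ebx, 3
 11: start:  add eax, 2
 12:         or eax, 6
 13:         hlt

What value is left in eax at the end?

31

mov edi, -4 → edi=-4
mov ebx, 39 → ebx=39
mov ecx, 17 → ecx=17
mov eax, 6 → eax=6
add eax, 2 → eax=6+2=8
and ebx, 6 → ebx=39&6=6
add eax, ecx → eax=8+17=25
cmp edi, ebx  (cmp -4,6)
jl start: taken
add eax, 2 → eax=25+2=27
or eax, 6 → eax=27|6=31
halt.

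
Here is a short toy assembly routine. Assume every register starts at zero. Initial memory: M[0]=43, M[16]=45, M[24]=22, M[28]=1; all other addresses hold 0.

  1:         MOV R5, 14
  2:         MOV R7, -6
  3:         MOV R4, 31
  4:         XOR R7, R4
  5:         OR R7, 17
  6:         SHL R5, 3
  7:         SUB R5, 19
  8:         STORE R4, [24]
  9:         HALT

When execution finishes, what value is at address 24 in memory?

31

MOV R5, 14 → R5=14
MOV R7, -6 → R7=-6
MOV R4, 31 → R4=31
XOR R7, R4 → R7=(-6)^31=-27
OR R7, 17 → R7=(-27)|17=-11
SHL R5, 3 → R5=14<<3=112
SUB R5, 19 → R5=112-19=93
STORE R4, [24] → M[24]=31
halt.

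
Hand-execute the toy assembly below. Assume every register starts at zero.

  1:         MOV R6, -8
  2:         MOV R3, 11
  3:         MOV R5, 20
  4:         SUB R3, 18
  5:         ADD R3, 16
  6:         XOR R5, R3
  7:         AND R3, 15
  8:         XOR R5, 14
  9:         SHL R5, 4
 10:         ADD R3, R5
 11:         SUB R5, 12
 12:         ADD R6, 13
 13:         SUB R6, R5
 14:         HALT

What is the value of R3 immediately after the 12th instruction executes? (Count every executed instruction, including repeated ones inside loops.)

313

MOV R6, -8 → R6=-8
MOV R3, 11 → R3=11
MOV R5, 20 → R5=20
SUB R3, 18 → R3=11-18=-7
ADD R3, 16 → R3=(-7)+16=9
XOR R5, R3 → R5=20^9=29
AND R3, 15 → R3=9&15=9
XOR R5, 14 → R5=29^14=19
SHL R5, 4 → R5=19<<4=304
ADD R3, R5 → R3=9+304=313
SUB R5, 12 → R5=304-12=292
ADD R6, 13 → R6=(-8)+13=5
After step 12: R3 = 313.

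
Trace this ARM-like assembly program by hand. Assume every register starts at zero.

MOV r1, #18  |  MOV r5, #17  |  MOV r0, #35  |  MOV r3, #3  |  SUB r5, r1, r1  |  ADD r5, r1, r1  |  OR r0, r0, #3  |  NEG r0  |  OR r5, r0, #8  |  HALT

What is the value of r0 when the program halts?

MOV r1, #18 → r1=18
MOV r5, #17 → r5=17
MOV r0, #35 → r0=35
MOV r3, #3 → r3=3
SUB r5, r1, r1 → r5=18-18=0
ADD r5, r1, r1 → r5=18+18=36
OR r0, r0, #3 → r0=35|3=35
NEG r0 → r0=-(35)=-35
OR r5, r0, #8 → r5=(-35)|8=-35
halt.

-35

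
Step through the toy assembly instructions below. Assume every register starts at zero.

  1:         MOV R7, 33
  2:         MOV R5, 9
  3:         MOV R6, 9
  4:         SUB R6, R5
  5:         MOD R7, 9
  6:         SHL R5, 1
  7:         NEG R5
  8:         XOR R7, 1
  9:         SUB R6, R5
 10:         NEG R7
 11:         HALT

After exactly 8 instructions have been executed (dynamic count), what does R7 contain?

7

after MOV R7, 33: R7=33
after MOV R5, 9: R5=9
after MOV R6, 9: R6=9
after SUB R6, R5: R6=9-9=0
after MOD R7, 9: R7=33%9=6
after SHL R5, 1: R5=9<<1=18
after NEG R5: R5=-(18)=-18
after XOR R7, 1: R7=6^1=7
After step 8: R7 = 7.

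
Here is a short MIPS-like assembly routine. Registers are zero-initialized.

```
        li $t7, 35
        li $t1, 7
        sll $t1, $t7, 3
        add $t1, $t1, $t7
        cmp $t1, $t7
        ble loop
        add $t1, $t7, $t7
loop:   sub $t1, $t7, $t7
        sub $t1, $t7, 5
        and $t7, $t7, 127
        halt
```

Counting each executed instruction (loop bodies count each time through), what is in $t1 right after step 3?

$t7=35
$t1=7
$t1=35<<3=280
After step 3: $t1 = 280.

280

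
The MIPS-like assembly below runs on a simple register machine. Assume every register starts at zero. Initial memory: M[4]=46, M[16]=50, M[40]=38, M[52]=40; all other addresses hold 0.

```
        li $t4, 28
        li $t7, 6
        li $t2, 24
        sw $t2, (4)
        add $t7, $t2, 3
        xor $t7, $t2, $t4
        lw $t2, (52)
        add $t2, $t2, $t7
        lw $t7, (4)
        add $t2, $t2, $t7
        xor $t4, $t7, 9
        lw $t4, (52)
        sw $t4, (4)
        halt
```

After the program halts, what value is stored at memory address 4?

$t4=28
$t7=6
$t2=24
sw $t2, (4) → M[4]=24
$t7=24+3=27
$t7=24^28=4
$t2=M[52]=40
$t2=40+4=44
$t7=M[4]=24
$t2=44+24=68
$t4=24^9=17
$t4=M[52]=40
sw $t4, (4) → M[4]=40
halt.

40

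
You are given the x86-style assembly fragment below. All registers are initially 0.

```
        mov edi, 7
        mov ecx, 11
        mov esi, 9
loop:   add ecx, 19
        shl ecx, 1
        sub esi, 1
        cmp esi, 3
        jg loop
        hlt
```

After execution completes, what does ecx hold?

mov edi, 7 → edi=7
mov ecx, 11 → ecx=11
mov esi, 9 → esi=9
add ecx, 19 → ecx=11+19=30
shl ecx, 1 → ecx=30<<1=60
sub esi, 1 → esi=9-1=8
cmp esi, 3  (cmp 8,3)
jg loop: taken
add ecx, 19 → ecx=60+19=79
shl ecx, 1 → ecx=79<<1=158
sub esi, 1 → esi=8-1=7
cmp esi, 3  (cmp 7,3)
jg loop: taken
add ecx, 19 → ecx=158+19=177
shl ecx, 1 → ecx=177<<1=354
sub esi, 1 → esi=7-1=6
cmp esi, 3  (cmp 6,3)
jg loop: taken
add ecx, 19 → ecx=354+19=373
shl ecx, 1 → ecx=373<<1=746
sub esi, 1 → esi=6-1=5
cmp esi, 3  (cmp 5,3)
jg loop: taken
add ecx, 19 → ecx=746+19=765
shl ecx, 1 → ecx=765<<1=1530
sub esi, 1 → esi=5-1=4
cmp esi, 3  (cmp 4,3)
jg loop: taken
add ecx, 19 → ecx=1530+19=1549
shl ecx, 1 → ecx=1549<<1=3098
sub esi, 1 → esi=4-1=3
cmp esi, 3  (cmp 3,3)
jg loop: not taken
halt.

3098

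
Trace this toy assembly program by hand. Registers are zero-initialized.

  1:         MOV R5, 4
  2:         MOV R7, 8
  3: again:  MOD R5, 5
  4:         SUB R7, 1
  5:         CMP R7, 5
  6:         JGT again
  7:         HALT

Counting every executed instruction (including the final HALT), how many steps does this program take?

15

R5=4
R7=8
R5=4%5=4
R7=8-1=7
CMP R7, 5  (cmp 7,5)
JGT again: taken
R5=4%5=4
R7=7-1=6
CMP R7, 5  (cmp 6,5)
JGT again: taken
R5=4%5=4
R7=6-1=5
CMP R7, 5  (cmp 5,5)
JGT again: not taken
halt.
Total executed instructions: 15.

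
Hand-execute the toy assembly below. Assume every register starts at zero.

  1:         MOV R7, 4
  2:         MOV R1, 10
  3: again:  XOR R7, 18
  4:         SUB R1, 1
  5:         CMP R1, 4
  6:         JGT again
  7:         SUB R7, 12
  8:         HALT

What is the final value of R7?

-8

MOV R7, 4 → R7=4
MOV R1, 10 → R1=10
XOR R7, 18 → R7=4^18=22
SUB R1, 1 → R1=10-1=9
CMP R1, 4  (cmp 9,4)
JGT again: taken
XOR R7, 18 → R7=22^18=4
SUB R1, 1 → R1=9-1=8
CMP R1, 4  (cmp 8,4)
JGT again: taken
XOR R7, 18 → R7=4^18=22
SUB R1, 1 → R1=8-1=7
CMP R1, 4  (cmp 7,4)
JGT again: taken
XOR R7, 18 → R7=22^18=4
SUB R1, 1 → R1=7-1=6
CMP R1, 4  (cmp 6,4)
JGT again: taken
XOR R7, 18 → R7=4^18=22
SUB R1, 1 → R1=6-1=5
CMP R1, 4  (cmp 5,4)
JGT again: taken
XOR R7, 18 → R7=22^18=4
SUB R1, 1 → R1=5-1=4
CMP R1, 4  (cmp 4,4)
JGT again: not taken
SUB R7, 12 → R7=4-12=-8
halt.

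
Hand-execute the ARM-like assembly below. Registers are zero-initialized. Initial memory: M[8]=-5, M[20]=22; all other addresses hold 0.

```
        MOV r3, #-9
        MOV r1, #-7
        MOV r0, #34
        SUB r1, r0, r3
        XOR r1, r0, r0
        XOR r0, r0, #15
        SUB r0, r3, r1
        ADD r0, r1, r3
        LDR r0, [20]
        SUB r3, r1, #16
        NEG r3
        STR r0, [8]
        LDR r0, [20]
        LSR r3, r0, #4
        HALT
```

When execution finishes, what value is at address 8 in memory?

22

r3=-9
r1=-7
r0=34
r1=34-(-9)=43
r1=34^34=0
r0=34^15=45
r0=(-9)-0=-9
r0=0+(-9)=-9
r0=M[20]=22
r3=0-16=-16
r3=-(-16)=16
STR r0, [8] → M[8]=22
r0=M[20]=22
r3=22>>4=1
halt.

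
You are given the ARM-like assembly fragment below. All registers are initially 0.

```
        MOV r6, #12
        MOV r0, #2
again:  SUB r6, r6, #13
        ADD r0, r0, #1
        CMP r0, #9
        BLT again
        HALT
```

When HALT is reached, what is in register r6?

after MOV r6, #12: r6=12
after MOV r0, #2: r0=2
after SUB r6, r6, #13: r6=12-13=-1
after ADD r0, r0, #1: r0=2+1=3
CMP r0, #9  (cmp 3,9)
BLT again: taken
after SUB r6, r6, #13: r6=(-1)-13=-14
after ADD r0, r0, #1: r0=3+1=4
CMP r0, #9  (cmp 4,9)
BLT again: taken
after SUB r6, r6, #13: r6=(-14)-13=-27
after ADD r0, r0, #1: r0=4+1=5
CMP r0, #9  (cmp 5,9)
BLT again: taken
after SUB r6, r6, #13: r6=(-27)-13=-40
after ADD r0, r0, #1: r0=5+1=6
CMP r0, #9  (cmp 6,9)
BLT again: taken
after SUB r6, r6, #13: r6=(-40)-13=-53
after ADD r0, r0, #1: r0=6+1=7
CMP r0, #9  (cmp 7,9)
BLT again: taken
after SUB r6, r6, #13: r6=(-53)-13=-66
after ADD r0, r0, #1: r0=7+1=8
CMP r0, #9  (cmp 8,9)
BLT again: taken
after SUB r6, r6, #13: r6=(-66)-13=-79
after ADD r0, r0, #1: r0=8+1=9
CMP r0, #9  (cmp 9,9)
BLT again: not taken
halt.

-79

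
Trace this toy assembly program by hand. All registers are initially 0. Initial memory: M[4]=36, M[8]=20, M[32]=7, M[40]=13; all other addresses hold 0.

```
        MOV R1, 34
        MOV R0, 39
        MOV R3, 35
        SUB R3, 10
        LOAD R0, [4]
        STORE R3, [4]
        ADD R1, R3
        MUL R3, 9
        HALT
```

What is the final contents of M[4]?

after MOV R1, 34: R1=34
after MOV R0, 39: R0=39
after MOV R3, 35: R3=35
after SUB R3, 10: R3=35-10=25
after LOAD R0, [4]: R0=M[4]=36
STORE R3, [4] → M[4]=25
after ADD R1, R3: R1=34+25=59
after MUL R3, 9: R3=25*9=225
halt.

25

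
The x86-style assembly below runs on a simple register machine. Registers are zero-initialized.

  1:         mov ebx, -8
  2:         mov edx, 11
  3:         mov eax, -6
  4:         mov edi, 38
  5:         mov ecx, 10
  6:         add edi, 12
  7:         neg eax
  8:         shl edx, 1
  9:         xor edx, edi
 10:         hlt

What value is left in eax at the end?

mov ebx, -8 → ebx=-8
mov edx, 11 → edx=11
mov eax, -6 → eax=-6
mov edi, 38 → edi=38
mov ecx, 10 → ecx=10
add edi, 12 → edi=38+12=50
neg eax → eax=-(-6)=6
shl edx, 1 → edx=11<<1=22
xor edx, edi → edx=22^50=36
halt.

6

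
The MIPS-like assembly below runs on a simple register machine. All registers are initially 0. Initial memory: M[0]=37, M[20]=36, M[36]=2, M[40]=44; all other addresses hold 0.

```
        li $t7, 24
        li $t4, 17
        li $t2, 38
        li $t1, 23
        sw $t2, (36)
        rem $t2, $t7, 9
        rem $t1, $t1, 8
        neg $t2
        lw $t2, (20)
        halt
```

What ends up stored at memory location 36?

38

after li $t7, 24: $t7=24
after li $t4, 17: $t4=17
after li $t2, 38: $t2=38
after li $t1, 23: $t1=23
sw $t2, (36) → M[36]=38
after rem $t2, $t7, 9: $t2=24%9=6
after rem $t1, $t1, 8: $t1=23%8=7
after neg $t2: $t2=-(6)=-6
after lw $t2, (20): $t2=M[20]=36
halt.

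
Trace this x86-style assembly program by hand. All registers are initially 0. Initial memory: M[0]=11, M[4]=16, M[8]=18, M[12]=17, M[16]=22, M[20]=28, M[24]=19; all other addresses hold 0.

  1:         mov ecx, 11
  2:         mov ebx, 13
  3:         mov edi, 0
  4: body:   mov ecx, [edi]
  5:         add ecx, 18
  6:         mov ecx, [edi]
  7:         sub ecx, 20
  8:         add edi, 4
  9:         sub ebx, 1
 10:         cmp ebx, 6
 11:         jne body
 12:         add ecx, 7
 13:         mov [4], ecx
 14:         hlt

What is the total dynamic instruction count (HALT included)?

62

after mov ecx, 11: ecx=11
after mov ebx, 13: ebx=13
after mov edi, 0: edi=0
after mov ecx, [edi]: ecx=M[0]=11
after add ecx, 18: ecx=11+18=29
after mov ecx, [edi]: ecx=M[0]=11
after sub ecx, 20: ecx=11-20=-9
after add edi, 4: edi=0+4=4
after sub ebx, 1: ebx=13-1=12
cmp ebx, 6  (cmp 12,6)
jne body: taken
after mov ecx, [edi]: ecx=M[4]=16
after add ecx, 18: ecx=16+18=34
after mov ecx, [edi]: ecx=M[4]=16
after sub ecx, 20: ecx=16-20=-4
after add edi, 4: edi=4+4=8
after sub ebx, 1: ebx=12-1=11
cmp ebx, 6  (cmp 11,6)
jne body: taken
after mov ecx, [edi]: ecx=M[8]=18
after add ecx, 18: ecx=18+18=36
after mov ecx, [edi]: ecx=M[8]=18
after sub ecx, 20: ecx=18-20=-2
after add edi, 4: edi=8+4=12
after sub ebx, 1: ebx=11-1=10
cmp ebx, 6  (cmp 10,6)
jne body: taken
after mov ecx, [edi]: ecx=M[12]=17
after add ecx, 18: ecx=17+18=35
after mov ecx, [edi]: ecx=M[12]=17
after sub ecx, 20: ecx=17-20=-3
after add edi, 4: edi=12+4=16
after sub ebx, 1: ebx=10-1=9
cmp ebx, 6  (cmp 9,6)
jne body: taken
after mov ecx, [edi]: ecx=M[16]=22
after add ecx, 18: ecx=22+18=40
after mov ecx, [edi]: ecx=M[16]=22
after sub ecx, 20: ecx=22-20=2
after add edi, 4: edi=16+4=20
after sub ebx, 1: ebx=9-1=8
cmp ebx, 6  (cmp 8,6)
jne body: taken
after mov ecx, [edi]: ecx=M[20]=28
after add ecx, 18: ecx=28+18=46
after mov ecx, [edi]: ecx=M[20]=28
after sub ecx, 20: ecx=28-20=8
after add edi, 4: edi=20+4=24
after sub ebx, 1: ebx=8-1=7
cmp ebx, 6  (cmp 7,6)
jne body: taken
after mov ecx, [edi]: ecx=M[24]=19
after add ecx, 18: ecx=19+18=37
after mov ecx, [edi]: ecx=M[24]=19
after sub ecx, 20: ecx=19-20=-1
after add edi, 4: edi=24+4=28
after sub ebx, 1: ebx=7-1=6
cmp ebx, 6  (cmp 6,6)
jne body: not taken
after add ecx, 7: ecx=(-1)+7=6
mov [4], ecx → M[4]=6
halt.
Total executed instructions: 62.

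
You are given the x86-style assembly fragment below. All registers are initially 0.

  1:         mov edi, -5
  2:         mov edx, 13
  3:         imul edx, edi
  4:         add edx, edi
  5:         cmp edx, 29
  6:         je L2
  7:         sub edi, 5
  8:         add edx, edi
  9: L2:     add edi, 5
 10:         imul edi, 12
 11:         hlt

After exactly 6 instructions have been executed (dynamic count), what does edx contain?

after mov edi, -5: edi=-5
after mov edx, 13: edx=13
after imul edx, edi: edx=13*(-5)=-65
after add edx, edi: edx=(-65)+(-5)=-70
cmp edx, 29  (cmp -70,29)
je L2: not taken
After step 6: edx = -70.

-70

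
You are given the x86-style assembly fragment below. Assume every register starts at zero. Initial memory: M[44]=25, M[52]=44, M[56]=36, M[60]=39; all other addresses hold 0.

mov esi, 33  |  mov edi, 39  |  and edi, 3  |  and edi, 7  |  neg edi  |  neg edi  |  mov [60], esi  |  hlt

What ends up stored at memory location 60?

after mov esi, 33: esi=33
after mov edi, 39: edi=39
after and edi, 3: edi=39&3=3
after and edi, 7: edi=3&7=3
after neg edi: edi=-(3)=-3
after neg edi: edi=-(-3)=3
mov [60], esi → M[60]=33
halt.

33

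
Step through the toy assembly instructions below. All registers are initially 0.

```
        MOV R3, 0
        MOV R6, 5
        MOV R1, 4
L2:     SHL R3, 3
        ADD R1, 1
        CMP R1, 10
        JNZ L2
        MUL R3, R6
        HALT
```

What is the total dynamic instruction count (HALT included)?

29

MOV R3, 0 → R3=0
MOV R6, 5 → R6=5
MOV R1, 4 → R1=4
SHL R3, 3 → R3=0<<3=0
ADD R1, 1 → R1=4+1=5
CMP R1, 10  (cmp 5,10)
JNZ L2: taken
SHL R3, 3 → R3=0<<3=0
ADD R1, 1 → R1=5+1=6
CMP R1, 10  (cmp 6,10)
JNZ L2: taken
SHL R3, 3 → R3=0<<3=0
ADD R1, 1 → R1=6+1=7
CMP R1, 10  (cmp 7,10)
JNZ L2: taken
SHL R3, 3 → R3=0<<3=0
ADD R1, 1 → R1=7+1=8
CMP R1, 10  (cmp 8,10)
JNZ L2: taken
SHL R3, 3 → R3=0<<3=0
ADD R1, 1 → R1=8+1=9
CMP R1, 10  (cmp 9,10)
JNZ L2: taken
SHL R3, 3 → R3=0<<3=0
ADD R1, 1 → R1=9+1=10
CMP R1, 10  (cmp 10,10)
JNZ L2: not taken
MUL R3, R6 → R3=0*5=0
halt.
Total executed instructions: 29.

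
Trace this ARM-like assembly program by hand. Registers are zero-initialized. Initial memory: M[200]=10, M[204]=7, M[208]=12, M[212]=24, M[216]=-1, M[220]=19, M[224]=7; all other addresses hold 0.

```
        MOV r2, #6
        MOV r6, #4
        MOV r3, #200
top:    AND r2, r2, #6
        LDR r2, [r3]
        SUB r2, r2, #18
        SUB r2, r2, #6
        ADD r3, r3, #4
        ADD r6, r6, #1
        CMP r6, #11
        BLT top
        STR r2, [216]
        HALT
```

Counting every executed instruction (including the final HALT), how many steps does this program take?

61

MOV r2, #6 → r2=6
MOV r6, #4 → r6=4
MOV r3, #200 → r3=200
AND r2, r2, #6 → r2=6&6=6
LDR r2, [r3] → r2=M[200]=10
SUB r2, r2, #18 → r2=10-18=-8
SUB r2, r2, #6 → r2=(-8)-6=-14
ADD r3, r3, #4 → r3=200+4=204
ADD r6, r6, #1 → r6=4+1=5
CMP r6, #11  (cmp 5,11)
BLT top: taken
AND r2, r2, #6 → r2=(-14)&6=2
LDR r2, [r3] → r2=M[204]=7
SUB r2, r2, #18 → r2=7-18=-11
SUB r2, r2, #6 → r2=(-11)-6=-17
ADD r3, r3, #4 → r3=204+4=208
ADD r6, r6, #1 → r6=5+1=6
CMP r6, #11  (cmp 6,11)
BLT top: taken
AND r2, r2, #6 → r2=(-17)&6=6
LDR r2, [r3] → r2=M[208]=12
SUB r2, r2, #18 → r2=12-18=-6
SUB r2, r2, #6 → r2=(-6)-6=-12
ADD r3, r3, #4 → r3=208+4=212
ADD r6, r6, #1 → r6=6+1=7
CMP r6, #11  (cmp 7,11)
BLT top: taken
AND r2, r2, #6 → r2=(-12)&6=4
LDR r2, [r3] → r2=M[212]=24
SUB r2, r2, #18 → r2=24-18=6
SUB r2, r2, #6 → r2=6-6=0
ADD r3, r3, #4 → r3=212+4=216
ADD r6, r6, #1 → r6=7+1=8
CMP r6, #11  (cmp 8,11)
BLT top: taken
AND r2, r2, #6 → r2=0&6=0
LDR r2, [r3] → r2=M[216]=-1
SUB r2, r2, #18 → r2=(-1)-18=-19
SUB r2, r2, #6 → r2=(-19)-6=-25
ADD r3, r3, #4 → r3=216+4=220
ADD r6, r6, #1 → r6=8+1=9
CMP r6, #11  (cmp 9,11)
BLT top: taken
AND r2, r2, #6 → r2=(-25)&6=6
LDR r2, [r3] → r2=M[220]=19
SUB r2, r2, #18 → r2=19-18=1
SUB r2, r2, #6 → r2=1-6=-5
ADD r3, r3, #4 → r3=220+4=224
ADD r6, r6, #1 → r6=9+1=10
CMP r6, #11  (cmp 10,11)
BLT top: taken
AND r2, r2, #6 → r2=(-5)&6=2
LDR r2, [r3] → r2=M[224]=7
SUB r2, r2, #18 → r2=7-18=-11
SUB r2, r2, #6 → r2=(-11)-6=-17
ADD r3, r3, #4 → r3=224+4=228
ADD r6, r6, #1 → r6=10+1=11
CMP r6, #11  (cmp 11,11)
BLT top: not taken
STR r2, [216] → M[216]=-17
halt.
Total executed instructions: 61.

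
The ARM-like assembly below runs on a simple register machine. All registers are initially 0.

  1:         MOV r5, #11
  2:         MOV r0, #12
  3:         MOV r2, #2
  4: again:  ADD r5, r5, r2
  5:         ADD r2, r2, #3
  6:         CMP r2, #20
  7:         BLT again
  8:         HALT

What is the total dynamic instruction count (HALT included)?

after MOV r5, #11: r5=11
after MOV r0, #12: r0=12
after MOV r2, #2: r2=2
after ADD r5, r5, r2: r5=11+2=13
after ADD r2, r2, #3: r2=2+3=5
CMP r2, #20  (cmp 5,20)
BLT again: taken
after ADD r5, r5, r2: r5=13+5=18
after ADD r2, r2, #3: r2=5+3=8
CMP r2, #20  (cmp 8,20)
BLT again: taken
after ADD r5, r5, r2: r5=18+8=26
after ADD r2, r2, #3: r2=8+3=11
CMP r2, #20  (cmp 11,20)
BLT again: taken
after ADD r5, r5, r2: r5=26+11=37
after ADD r2, r2, #3: r2=11+3=14
CMP r2, #20  (cmp 14,20)
BLT again: taken
after ADD r5, r5, r2: r5=37+14=51
after ADD r2, r2, #3: r2=14+3=17
CMP r2, #20  (cmp 17,20)
BLT again: taken
after ADD r5, r5, r2: r5=51+17=68
after ADD r2, r2, #3: r2=17+3=20
CMP r2, #20  (cmp 20,20)
BLT again: not taken
halt.
Total executed instructions: 28.

28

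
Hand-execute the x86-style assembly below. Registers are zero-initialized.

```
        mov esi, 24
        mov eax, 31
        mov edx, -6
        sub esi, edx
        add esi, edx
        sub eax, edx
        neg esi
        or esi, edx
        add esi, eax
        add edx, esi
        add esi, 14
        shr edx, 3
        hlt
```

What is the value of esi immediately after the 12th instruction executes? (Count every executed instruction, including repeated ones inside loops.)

esi=24
eax=31
edx=-6
esi=24-(-6)=30
esi=30+(-6)=24
eax=31-(-6)=37
esi=-(24)=-24
esi=(-24)|(-6)=-6
esi=(-6)+37=31
edx=(-6)+31=25
esi=31+14=45
edx=25>>3=3
After step 12: esi = 45.

45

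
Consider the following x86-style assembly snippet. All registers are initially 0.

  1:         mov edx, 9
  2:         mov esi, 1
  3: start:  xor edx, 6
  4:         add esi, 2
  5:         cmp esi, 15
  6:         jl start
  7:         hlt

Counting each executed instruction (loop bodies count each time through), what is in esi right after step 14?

after mov edx, 9: edx=9
after mov esi, 1: esi=1
after xor edx, 6: edx=9^6=15
after add esi, 2: esi=1+2=3
cmp esi, 15  (cmp 3,15)
jl start: taken
after xor edx, 6: edx=15^6=9
after add esi, 2: esi=3+2=5
cmp esi, 15  (cmp 5,15)
jl start: taken
after xor edx, 6: edx=9^6=15
after add esi, 2: esi=5+2=7
cmp esi, 15  (cmp 7,15)
jl start: taken
After step 14: esi = 7.

7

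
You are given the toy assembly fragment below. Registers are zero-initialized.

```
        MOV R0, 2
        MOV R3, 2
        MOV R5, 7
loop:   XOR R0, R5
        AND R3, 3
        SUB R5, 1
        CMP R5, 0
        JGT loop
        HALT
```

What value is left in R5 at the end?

0

MOV R0, 2 → R0=2
MOV R3, 2 → R3=2
MOV R5, 7 → R5=7
XOR R0, R5 → R0=2^7=5
AND R3, 3 → R3=2&3=2
SUB R5, 1 → R5=7-1=6
CMP R5, 0  (cmp 6,0)
JGT loop: taken
XOR R0, R5 → R0=5^6=3
AND R3, 3 → R3=2&3=2
SUB R5, 1 → R5=6-1=5
CMP R5, 0  (cmp 5,0)
JGT loop: taken
XOR R0, R5 → R0=3^5=6
AND R3, 3 → R3=2&3=2
SUB R5, 1 → R5=5-1=4
CMP R5, 0  (cmp 4,0)
JGT loop: taken
XOR R0, R5 → R0=6^4=2
AND R3, 3 → R3=2&3=2
SUB R5, 1 → R5=4-1=3
CMP R5, 0  (cmp 3,0)
JGT loop: taken
XOR R0, R5 → R0=2^3=1
AND R3, 3 → R3=2&3=2
SUB R5, 1 → R5=3-1=2
CMP R5, 0  (cmp 2,0)
JGT loop: taken
XOR R0, R5 → R0=1^2=3
AND R3, 3 → R3=2&3=2
SUB R5, 1 → R5=2-1=1
CMP R5, 0  (cmp 1,0)
JGT loop: taken
XOR R0, R5 → R0=3^1=2
AND R3, 3 → R3=2&3=2
SUB R5, 1 → R5=1-1=0
CMP R5, 0  (cmp 0,0)
JGT loop: not taken
halt.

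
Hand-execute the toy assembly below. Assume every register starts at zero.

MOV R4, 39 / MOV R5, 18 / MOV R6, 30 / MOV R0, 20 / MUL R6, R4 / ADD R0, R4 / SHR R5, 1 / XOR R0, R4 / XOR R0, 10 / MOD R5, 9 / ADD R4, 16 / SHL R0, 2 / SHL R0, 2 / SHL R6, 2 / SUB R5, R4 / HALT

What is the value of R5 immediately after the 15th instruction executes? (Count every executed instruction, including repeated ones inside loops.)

-55

MOV R4, 39 → R4=39
MOV R5, 18 → R5=18
MOV R6, 30 → R6=30
MOV R0, 20 → R0=20
MUL R6, R4 → R6=30*39=1170
ADD R0, R4 → R0=20+39=59
SHR R5, 1 → R5=18>>1=9
XOR R0, R4 → R0=59^39=28
XOR R0, 10 → R0=28^10=22
MOD R5, 9 → R5=9%9=0
ADD R4, 16 → R4=39+16=55
SHL R0, 2 → R0=22<<2=88
SHL R0, 2 → R0=88<<2=352
SHL R6, 2 → R6=1170<<2=4680
SUB R5, R4 → R5=0-55=-55
After step 15: R5 = -55.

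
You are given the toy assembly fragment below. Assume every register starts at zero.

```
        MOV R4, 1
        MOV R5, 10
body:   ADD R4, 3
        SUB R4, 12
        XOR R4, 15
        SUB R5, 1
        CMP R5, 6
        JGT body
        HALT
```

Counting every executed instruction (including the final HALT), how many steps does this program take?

27

MOV R4, 1 → R4=1
MOV R5, 10 → R5=10
ADD R4, 3 → R4=1+3=4
SUB R4, 12 → R4=4-12=-8
XOR R4, 15 → R4=(-8)^15=-9
SUB R5, 1 → R5=10-1=9
CMP R5, 6  (cmp 9,6)
JGT body: taken
ADD R4, 3 → R4=(-9)+3=-6
SUB R4, 12 → R4=(-6)-12=-18
XOR R4, 15 → R4=(-18)^15=-31
SUB R5, 1 → R5=9-1=8
CMP R5, 6  (cmp 8,6)
JGT body: taken
ADD R4, 3 → R4=(-31)+3=-28
SUB R4, 12 → R4=(-28)-12=-40
XOR R4, 15 → R4=(-40)^15=-41
SUB R5, 1 → R5=8-1=7
CMP R5, 6  (cmp 7,6)
JGT body: taken
ADD R4, 3 → R4=(-41)+3=-38
SUB R4, 12 → R4=(-38)-12=-50
XOR R4, 15 → R4=(-50)^15=-63
SUB R5, 1 → R5=7-1=6
CMP R5, 6  (cmp 6,6)
JGT body: not taken
halt.
Total executed instructions: 27.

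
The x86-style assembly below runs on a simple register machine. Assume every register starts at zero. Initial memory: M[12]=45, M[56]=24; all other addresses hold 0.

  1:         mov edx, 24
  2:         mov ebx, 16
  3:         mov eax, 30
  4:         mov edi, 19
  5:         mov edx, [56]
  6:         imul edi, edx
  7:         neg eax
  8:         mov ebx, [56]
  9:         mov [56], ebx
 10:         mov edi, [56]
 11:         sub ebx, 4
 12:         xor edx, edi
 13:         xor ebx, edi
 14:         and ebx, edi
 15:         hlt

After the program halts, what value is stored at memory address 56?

mov edx, 24 → edx=24
mov ebx, 16 → ebx=16
mov eax, 30 → eax=30
mov edi, 19 → edi=19
mov edx, [56] → edx=M[56]=24
imul edi, edx → edi=19*24=456
neg eax → eax=-(30)=-30
mov ebx, [56] → ebx=M[56]=24
mov [56], ebx → M[56]=24
mov edi, [56] → edi=M[56]=24
sub ebx, 4 → ebx=24-4=20
xor edx, edi → edx=24^24=0
xor ebx, edi → ebx=20^24=12
and ebx, edi → ebx=12&24=8
halt.

24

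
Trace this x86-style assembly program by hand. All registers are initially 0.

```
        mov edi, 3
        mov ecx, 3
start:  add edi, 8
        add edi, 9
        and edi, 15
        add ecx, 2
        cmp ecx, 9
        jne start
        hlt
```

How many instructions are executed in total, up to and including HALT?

21

mov edi, 3 → edi=3
mov ecx, 3 → ecx=3
add edi, 8 → edi=3+8=11
add edi, 9 → edi=11+9=20
and edi, 15 → edi=20&15=4
add ecx, 2 → ecx=3+2=5
cmp ecx, 9  (cmp 5,9)
jne start: taken
add edi, 8 → edi=4+8=12
add edi, 9 → edi=12+9=21
and edi, 15 → edi=21&15=5
add ecx, 2 → ecx=5+2=7
cmp ecx, 9  (cmp 7,9)
jne start: taken
add edi, 8 → edi=5+8=13
add edi, 9 → edi=13+9=22
and edi, 15 → edi=22&15=6
add ecx, 2 → ecx=7+2=9
cmp ecx, 9  (cmp 9,9)
jne start: not taken
halt.
Total executed instructions: 21.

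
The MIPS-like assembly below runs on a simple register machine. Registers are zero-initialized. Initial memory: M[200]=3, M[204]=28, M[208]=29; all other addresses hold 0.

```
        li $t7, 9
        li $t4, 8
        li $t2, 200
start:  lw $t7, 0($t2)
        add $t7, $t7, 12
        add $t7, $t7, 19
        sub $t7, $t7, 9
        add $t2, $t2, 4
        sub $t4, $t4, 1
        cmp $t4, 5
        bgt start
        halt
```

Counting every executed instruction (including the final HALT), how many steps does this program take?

$t7=9
$t4=8
$t2=200
$t7=M[200]=3
$t7=3+12=15
$t7=15+19=34
$t7=34-9=25
$t2=200+4=204
$t4=8-1=7
cmp $t4, 5  (cmp 7,5)
bgt start: taken
$t7=M[204]=28
$t7=28+12=40
$t7=40+19=59
$t7=59-9=50
$t2=204+4=208
$t4=7-1=6
cmp $t4, 5  (cmp 6,5)
bgt start: taken
$t7=M[208]=29
$t7=29+12=41
$t7=41+19=60
$t7=60-9=51
$t2=208+4=212
$t4=6-1=5
cmp $t4, 5  (cmp 5,5)
bgt start: not taken
halt.
Total executed instructions: 28.

28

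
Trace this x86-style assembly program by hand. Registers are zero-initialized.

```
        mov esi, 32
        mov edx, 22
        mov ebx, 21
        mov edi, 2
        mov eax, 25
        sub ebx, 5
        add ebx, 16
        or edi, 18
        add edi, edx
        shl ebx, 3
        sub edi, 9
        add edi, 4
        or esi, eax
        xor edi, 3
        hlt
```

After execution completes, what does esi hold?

mov esi, 32 → esi=32
mov edx, 22 → edx=22
mov ebx, 21 → ebx=21
mov edi, 2 → edi=2
mov eax, 25 → eax=25
sub ebx, 5 → ebx=21-5=16
add ebx, 16 → ebx=16+16=32
or edi, 18 → edi=2|18=18
add edi, edx → edi=18+22=40
shl ebx, 3 → ebx=32<<3=256
sub edi, 9 → edi=40-9=31
add edi, 4 → edi=31+4=35
or esi, eax → esi=32|25=57
xor edi, 3 → edi=35^3=32
halt.

57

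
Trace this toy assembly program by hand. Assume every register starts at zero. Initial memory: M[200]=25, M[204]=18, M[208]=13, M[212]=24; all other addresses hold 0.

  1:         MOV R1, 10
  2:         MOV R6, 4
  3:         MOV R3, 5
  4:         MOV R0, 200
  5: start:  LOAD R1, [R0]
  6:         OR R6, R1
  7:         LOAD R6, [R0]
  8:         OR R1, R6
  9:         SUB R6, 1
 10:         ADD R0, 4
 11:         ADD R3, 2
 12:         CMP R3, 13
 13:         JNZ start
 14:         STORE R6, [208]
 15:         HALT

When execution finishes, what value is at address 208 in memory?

after MOV R1, 10: R1=10
after MOV R6, 4: R6=4
after MOV R3, 5: R3=5
after MOV R0, 200: R0=200
after LOAD R1, [R0]: R1=M[200]=25
after OR R6, R1: R6=4|25=29
after LOAD R6, [R0]: R6=M[200]=25
after OR R1, R6: R1=25|25=25
after SUB R6, 1: R6=25-1=24
after ADD R0, 4: R0=200+4=204
after ADD R3, 2: R3=5+2=7
CMP R3, 13  (cmp 7,13)
JNZ start: taken
after LOAD R1, [R0]: R1=M[204]=18
after OR R6, R1: R6=24|18=26
after LOAD R6, [R0]: R6=M[204]=18
after OR R1, R6: R1=18|18=18
after SUB R6, 1: R6=18-1=17
after ADD R0, 4: R0=204+4=208
after ADD R3, 2: R3=7+2=9
CMP R3, 13  (cmp 9,13)
JNZ start: taken
after LOAD R1, [R0]: R1=M[208]=13
after OR R6, R1: R6=17|13=29
after LOAD R6, [R0]: R6=M[208]=13
after OR R1, R6: R1=13|13=13
after SUB R6, 1: R6=13-1=12
after ADD R0, 4: R0=208+4=212
after ADD R3, 2: R3=9+2=11
CMP R3, 13  (cmp 11,13)
JNZ start: taken
after LOAD R1, [R0]: R1=M[212]=24
after OR R6, R1: R6=12|24=28
after LOAD R6, [R0]: R6=M[212]=24
after OR R1, R6: R1=24|24=24
after SUB R6, 1: R6=24-1=23
after ADD R0, 4: R0=212+4=216
after ADD R3, 2: R3=11+2=13
CMP R3, 13  (cmp 13,13)
JNZ start: not taken
STORE R6, [208] → M[208]=23
halt.

23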